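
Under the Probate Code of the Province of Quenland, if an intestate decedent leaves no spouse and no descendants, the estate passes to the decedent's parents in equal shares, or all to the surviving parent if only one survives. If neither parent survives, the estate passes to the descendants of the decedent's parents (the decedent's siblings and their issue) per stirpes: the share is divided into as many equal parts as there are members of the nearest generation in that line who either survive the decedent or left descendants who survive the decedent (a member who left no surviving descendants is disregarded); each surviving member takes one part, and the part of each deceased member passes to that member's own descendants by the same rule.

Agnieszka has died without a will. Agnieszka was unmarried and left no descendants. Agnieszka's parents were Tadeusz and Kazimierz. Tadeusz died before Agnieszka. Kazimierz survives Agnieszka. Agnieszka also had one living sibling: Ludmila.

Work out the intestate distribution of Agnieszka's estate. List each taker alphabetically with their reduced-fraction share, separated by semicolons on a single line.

Only one parent, Kazimierz, survives, so Kazimierz takes the entire estate. The siblings take nothing because a surviving parent has priority.

Kazimierz 1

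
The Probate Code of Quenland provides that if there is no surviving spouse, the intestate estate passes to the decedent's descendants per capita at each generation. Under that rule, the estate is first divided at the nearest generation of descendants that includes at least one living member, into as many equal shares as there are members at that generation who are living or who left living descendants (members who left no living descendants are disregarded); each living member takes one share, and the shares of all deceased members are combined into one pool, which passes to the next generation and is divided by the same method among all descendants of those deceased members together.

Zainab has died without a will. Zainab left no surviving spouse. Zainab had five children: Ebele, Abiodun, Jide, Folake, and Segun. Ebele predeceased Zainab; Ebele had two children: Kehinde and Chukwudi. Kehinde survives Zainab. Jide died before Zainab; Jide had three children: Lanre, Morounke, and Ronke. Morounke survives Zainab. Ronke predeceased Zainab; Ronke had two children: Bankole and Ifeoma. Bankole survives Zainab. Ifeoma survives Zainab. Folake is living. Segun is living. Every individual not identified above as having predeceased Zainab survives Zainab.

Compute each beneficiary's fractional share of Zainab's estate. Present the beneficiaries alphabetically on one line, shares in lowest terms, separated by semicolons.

There is no surviving spouse, so the entire estate passes to Zainab's descendants per capita at each generation.
At generation 1 (Ebele, Abiodun, Jide, Folake, Segun) there are 5 shares of (1)/5 = 1/5 each.
Living: Abiodun, Folake, and Segun — each takes 1/5.
Deceased: Ebele and Jide. Their combined 2/5 is pooled and carried to generation 2.
At generation 2 (Kehinde, Chukwudi, Lanre, Morounke, Ronke) there are 5 shares of (2/5)/5 = 2/25 each.
Living: Kehinde, Chukwudi, Lanre, and Morounke — each takes 2/25.
Deceased: Ronke. That 2/25 share is carried to generation 3.
At generation 3 (Bankole, Ifeoma) there are 2 shares of (2/25)/2 = 1/25 each.
Living: Bankole and Ifeoma — each takes 1/25.

Abiodun 1/5; Bankole 1/25; Chukwudi 2/25; Folake 1/5; Ifeoma 1/25; Kehinde 2/25; Lanre 2/25; Morounke 2/25; Segun 1/5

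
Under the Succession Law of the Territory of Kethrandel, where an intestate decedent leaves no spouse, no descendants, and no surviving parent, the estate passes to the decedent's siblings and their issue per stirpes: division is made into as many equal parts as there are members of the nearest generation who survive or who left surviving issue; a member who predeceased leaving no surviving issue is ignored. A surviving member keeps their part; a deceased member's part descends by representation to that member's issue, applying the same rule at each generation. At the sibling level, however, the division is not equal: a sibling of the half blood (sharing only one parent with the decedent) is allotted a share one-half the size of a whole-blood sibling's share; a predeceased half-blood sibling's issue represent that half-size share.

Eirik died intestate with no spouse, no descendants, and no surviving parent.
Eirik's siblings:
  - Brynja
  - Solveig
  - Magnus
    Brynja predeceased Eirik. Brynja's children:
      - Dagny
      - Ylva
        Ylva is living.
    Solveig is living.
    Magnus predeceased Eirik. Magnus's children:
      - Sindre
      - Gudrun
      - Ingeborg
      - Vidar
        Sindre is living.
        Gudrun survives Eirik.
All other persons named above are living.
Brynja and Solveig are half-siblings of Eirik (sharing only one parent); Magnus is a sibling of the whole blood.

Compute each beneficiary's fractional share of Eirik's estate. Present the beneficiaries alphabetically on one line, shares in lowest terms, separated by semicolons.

No spouse, descendants, or parent survives, so the estate passes to Eirik's siblings per stirpes.
Half-blood siblings count for one-half the weight of whole-blood siblings at the initial division.
Dividing 1 in proportion to weights (total weight 2): Brynja (weight 1/2) → 1/4; Solveig (weight 1/2) → 1/4; Magnus (weight 1) → 1/2.
Brynja predeceased; the 1/4 allotted to Brynja's branch passes to Brynja's issue by representation.
The 1/4 is divided into 2 equal shares of 1/8 among Dagny, Ylva.
Dagny is living and takes 1/8.
Ylva is living and takes 1/8.
Solveig is living and takes 1/4.
Magnus predeceased; the 1/2 allotted to Magnus's branch passes to Magnus's issue by representation.
The 1/2 is divided into 4 equal shares of 1/8 among Sindre, Gudrun, Ingeborg, Vidar.
Sindre is living and takes 1/8.
Gudrun is living and takes 1/8.
Ingeborg is living and takes 1/8.
Vidar is living and takes 1/8.

Dagny 1/8; Gudrun 1/8; Ingeborg 1/8; Sindre 1/8; Solveig 1/4; Vidar 1/8; Ylva 1/8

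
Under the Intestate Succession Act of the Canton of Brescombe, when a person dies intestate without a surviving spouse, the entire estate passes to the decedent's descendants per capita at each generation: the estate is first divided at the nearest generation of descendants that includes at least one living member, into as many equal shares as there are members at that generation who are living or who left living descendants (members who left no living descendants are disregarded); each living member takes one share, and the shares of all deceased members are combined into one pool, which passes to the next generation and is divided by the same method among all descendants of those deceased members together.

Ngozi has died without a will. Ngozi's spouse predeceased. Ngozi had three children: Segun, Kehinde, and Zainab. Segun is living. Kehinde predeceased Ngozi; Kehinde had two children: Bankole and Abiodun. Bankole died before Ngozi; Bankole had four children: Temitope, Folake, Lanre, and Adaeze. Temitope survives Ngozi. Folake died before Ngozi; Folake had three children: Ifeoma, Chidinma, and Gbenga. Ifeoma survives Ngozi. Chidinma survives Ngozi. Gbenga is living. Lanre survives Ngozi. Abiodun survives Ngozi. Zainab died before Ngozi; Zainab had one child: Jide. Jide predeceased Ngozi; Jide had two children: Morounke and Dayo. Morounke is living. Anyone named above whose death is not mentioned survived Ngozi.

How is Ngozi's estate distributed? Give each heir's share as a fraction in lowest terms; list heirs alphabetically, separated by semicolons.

Abiodun 2/9; Adaeze 2/27; Chidinma 2/81; Dayo 2/27; Gbenga 2/81; Ifeoma 2/81; Lanre 2/27; Morounke 2/27; Segun 1/3; Temitope 2/27

There is no surviving spouse, so the entire estate passes to Ngozi's descendants per capita at each generation.
At generation 1 (Segun, Kehinde, Zainab) there are 3 shares of (1)/3 = 1/3 each.
Living: Segun — each takes 1/3.
Deceased: Kehinde and Zainab. Their combined 2/3 is pooled and carried to generation 2.
At generation 2 (Bankole, Abiodun, Jide) there are 3 shares of (2/3)/3 = 2/9 each.
Living: Abiodun — each takes 2/9.
Deceased: Bankole and Jide. Their combined 4/9 is pooled and carried to generation 3.
At generation 3 (Temitope, Folake, Lanre, Adaeze, Morounke, Dayo) there are 6 shares of (4/9)/6 = 2/27 each.
Living: Temitope, Lanre, Adaeze, Morounke, and Dayo — each takes 2/27.
Deceased: Folake. That 2/27 share is carried to generation 4.
At generation 4 (Ifeoma, Chidinma, Gbenga) there are 3 shares of (2/27)/3 = 2/81 each.
Living: Ifeoma, Chidinma, and Gbenga — each takes 2/81.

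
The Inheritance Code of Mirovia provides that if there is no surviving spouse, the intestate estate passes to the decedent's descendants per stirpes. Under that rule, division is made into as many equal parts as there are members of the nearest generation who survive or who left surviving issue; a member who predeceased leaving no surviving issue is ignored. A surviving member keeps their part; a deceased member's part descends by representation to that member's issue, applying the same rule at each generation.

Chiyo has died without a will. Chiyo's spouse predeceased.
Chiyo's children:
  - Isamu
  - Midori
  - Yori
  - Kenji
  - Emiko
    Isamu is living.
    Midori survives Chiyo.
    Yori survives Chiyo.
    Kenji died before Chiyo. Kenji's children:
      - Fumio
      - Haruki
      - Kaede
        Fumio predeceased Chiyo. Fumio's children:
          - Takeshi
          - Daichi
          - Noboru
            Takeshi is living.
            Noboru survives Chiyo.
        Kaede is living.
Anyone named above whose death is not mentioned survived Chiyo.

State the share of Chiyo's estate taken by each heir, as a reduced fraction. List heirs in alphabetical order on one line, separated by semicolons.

Daichi 1/45; Emiko 1/5; Haruki 1/15; Isamu 1/5; Kaede 1/15; Midori 1/5; Noboru 1/45; Takeshi 1/45; Yori 1/5

There is no surviving spouse, so the entire estate passes to Chiyo's descendants per stirpes.
The estate is divided into 5 equal shares of 1/5 among Isamu, Midori, Yori, Kenji, Emiko.
Isamu is living and takes 1/5.
Midori is living and takes 1/5.
Yori is living and takes 1/5.
Kenji predeceased; the 1/5 allotted to Kenji's branch passes to Kenji's issue by representation.
The 1/5 is divided into 3 equal shares of 1/15 among Fumio, Haruki, Kaede.
Fumio predeceased; the 1/15 allotted to Fumio's branch passes to Fumio's issue by representation.
The 1/15 is divided into 3 equal shares of 1/45 among Takeshi, Daichi, Noboru.
Takeshi is living and takes 1/45.
Daichi is living and takes 1/45.
Noboru is living and takes 1/45.
Haruki is living and takes 1/15.
Kaede is living and takes 1/15.
Emiko is living and takes 1/5.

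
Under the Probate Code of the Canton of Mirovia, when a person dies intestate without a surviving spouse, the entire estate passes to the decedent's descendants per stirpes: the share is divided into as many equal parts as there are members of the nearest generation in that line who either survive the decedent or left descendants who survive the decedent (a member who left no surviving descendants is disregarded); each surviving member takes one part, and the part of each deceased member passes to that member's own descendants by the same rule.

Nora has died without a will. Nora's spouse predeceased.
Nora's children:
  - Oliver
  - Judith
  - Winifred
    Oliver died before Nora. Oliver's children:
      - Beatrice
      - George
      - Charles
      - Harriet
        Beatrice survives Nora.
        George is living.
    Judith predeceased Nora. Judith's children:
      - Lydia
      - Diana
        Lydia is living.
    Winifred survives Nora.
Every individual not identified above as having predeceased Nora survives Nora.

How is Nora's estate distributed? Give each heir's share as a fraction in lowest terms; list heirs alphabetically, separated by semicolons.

Beatrice 1/12; Charles 1/12; Diana 1/6; George 1/12; Harriet 1/12; Lydia 1/6; Winifred 1/3

There is no surviving spouse, so the entire estate passes to Nora's descendants per stirpes.
The estate is divided into 3 equal shares of 1/3 among Oliver, Judith, Winifred.
Oliver predeceased; the 1/3 allotted to Oliver's branch passes to Oliver's issue by representation.
The 1/3 is divided into 4 equal shares of 1/12 among Beatrice, George, Charles, Harriet.
Beatrice is living and takes 1/12.
George is living and takes 1/12.
Charles is living and takes 1/12.
Harriet is living and takes 1/12.
Judith predeceased; the 1/3 allotted to Judith's branch passes to Judith's issue by representation.
The 1/3 is divided into 2 equal shares of 1/6 among Lydia, Diana.
Lydia is living and takes 1/6.
Diana is living and takes 1/6.
Winifred is living and takes 1/3.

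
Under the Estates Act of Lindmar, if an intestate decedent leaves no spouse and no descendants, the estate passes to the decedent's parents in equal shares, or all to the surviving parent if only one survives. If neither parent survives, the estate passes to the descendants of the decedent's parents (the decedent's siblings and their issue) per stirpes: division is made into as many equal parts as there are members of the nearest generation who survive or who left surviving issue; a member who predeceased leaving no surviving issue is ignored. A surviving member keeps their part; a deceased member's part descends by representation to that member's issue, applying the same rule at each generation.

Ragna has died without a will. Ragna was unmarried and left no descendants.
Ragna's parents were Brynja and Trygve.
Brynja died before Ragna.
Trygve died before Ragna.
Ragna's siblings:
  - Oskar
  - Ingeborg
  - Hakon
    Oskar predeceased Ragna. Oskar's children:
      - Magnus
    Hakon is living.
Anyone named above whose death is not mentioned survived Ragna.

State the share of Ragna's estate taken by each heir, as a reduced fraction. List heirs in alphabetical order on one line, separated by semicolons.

Neither parent survives and there are no descendants, so the estate passes to Ragna's siblings and their issue per stirpes.
The estate is divided into 3 equal shares of 1/3 among Oskar, Ingeborg, Hakon.
Oskar predeceased; the 1/3 allotted to Oskar's branch passes to Oskar's issue by representation.
Magnus is the sole taker at this level and receives the full 1/3.
Ingeborg is living and takes 1/3.
Hakon is living and takes 1/3.

Hakon 1/3; Ingeborg 1/3; Magnus 1/3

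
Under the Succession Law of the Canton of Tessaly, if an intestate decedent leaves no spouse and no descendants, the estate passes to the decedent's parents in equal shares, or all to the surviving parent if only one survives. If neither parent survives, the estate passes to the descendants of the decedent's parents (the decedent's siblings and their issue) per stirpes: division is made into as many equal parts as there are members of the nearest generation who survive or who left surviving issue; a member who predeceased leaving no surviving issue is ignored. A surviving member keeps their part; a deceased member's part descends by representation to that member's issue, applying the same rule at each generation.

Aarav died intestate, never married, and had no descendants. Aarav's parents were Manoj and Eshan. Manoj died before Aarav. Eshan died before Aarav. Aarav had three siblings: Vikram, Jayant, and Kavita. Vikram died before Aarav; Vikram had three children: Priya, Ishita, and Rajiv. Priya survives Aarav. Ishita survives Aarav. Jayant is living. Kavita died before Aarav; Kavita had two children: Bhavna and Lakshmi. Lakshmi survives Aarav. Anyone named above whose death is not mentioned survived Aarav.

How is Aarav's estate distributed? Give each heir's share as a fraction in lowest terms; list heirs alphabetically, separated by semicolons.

Neither parent survives and there are no descendants, so the estate passes to Aarav's siblings and their issue per stirpes.
The estate is divided into 3 equal shares of 1/3 among Vikram, Jayant, Kavita.
Vikram predeceased; the 1/3 allotted to Vikram's branch passes to Vikram's issue by representation.
The 1/3 is divided into 3 equal shares of 1/9 among Priya, Ishita, Rajiv.
Priya is living and takes 1/9.
Ishita is living and takes 1/9.
Rajiv is living and takes 1/9.
Jayant is living and takes 1/3.
Kavita predeceased; the 1/3 allotted to Kavita's branch passes to Kavita's issue by representation.
The 1/3 is divided into 2 equal shares of 1/6 among Bhavna, Lakshmi.
Bhavna is living and takes 1/6.
Lakshmi is living and takes 1/6.

Bhavna 1/6; Ishita 1/9; Jayant 1/3; Lakshmi 1/6; Priya 1/9; Rajiv 1/9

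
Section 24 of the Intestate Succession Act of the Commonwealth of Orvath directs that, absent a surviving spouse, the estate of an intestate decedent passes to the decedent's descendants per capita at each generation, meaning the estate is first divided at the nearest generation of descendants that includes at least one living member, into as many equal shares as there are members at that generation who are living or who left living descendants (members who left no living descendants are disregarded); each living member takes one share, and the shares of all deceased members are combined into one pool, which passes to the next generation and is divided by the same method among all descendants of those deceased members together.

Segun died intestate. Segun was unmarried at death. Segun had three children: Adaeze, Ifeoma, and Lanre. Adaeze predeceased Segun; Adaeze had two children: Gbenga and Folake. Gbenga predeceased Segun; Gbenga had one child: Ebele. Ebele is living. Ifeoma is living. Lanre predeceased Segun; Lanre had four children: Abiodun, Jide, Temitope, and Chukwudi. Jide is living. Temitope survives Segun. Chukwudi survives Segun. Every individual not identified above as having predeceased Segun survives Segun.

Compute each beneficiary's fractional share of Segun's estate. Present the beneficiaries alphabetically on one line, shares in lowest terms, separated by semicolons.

Abiodun 1/9; Chukwudi 1/9; Ebele 1/9; Folake 1/9; Ifeoma 1/3; Jide 1/9; Temitope 1/9

There is no surviving spouse, so the entire estate passes to Segun's descendants per capita at each generation.
At generation 1 (Adaeze, Ifeoma, Lanre) there are 3 shares of (1)/3 = 1/3 each.
Living: Ifeoma — each takes 1/3.
Deceased: Adaeze and Lanre. Their combined 2/3 is pooled and carried to generation 2.
At generation 2 (Gbenga, Folake, Abiodun, Jide, Temitope, Chukwudi) there are 6 shares of (2/3)/6 = 1/9 each.
Living: Folake, Abiodun, Jide, Temitope, and Chukwudi — each takes 1/9.
Deceased: Gbenga. That 1/9 share is carried to generation 3.
At generation 3 (Ebele) there are 1 shares of (1/9)/1 = 1/9 each.
Living: Ebele — each takes 1/9.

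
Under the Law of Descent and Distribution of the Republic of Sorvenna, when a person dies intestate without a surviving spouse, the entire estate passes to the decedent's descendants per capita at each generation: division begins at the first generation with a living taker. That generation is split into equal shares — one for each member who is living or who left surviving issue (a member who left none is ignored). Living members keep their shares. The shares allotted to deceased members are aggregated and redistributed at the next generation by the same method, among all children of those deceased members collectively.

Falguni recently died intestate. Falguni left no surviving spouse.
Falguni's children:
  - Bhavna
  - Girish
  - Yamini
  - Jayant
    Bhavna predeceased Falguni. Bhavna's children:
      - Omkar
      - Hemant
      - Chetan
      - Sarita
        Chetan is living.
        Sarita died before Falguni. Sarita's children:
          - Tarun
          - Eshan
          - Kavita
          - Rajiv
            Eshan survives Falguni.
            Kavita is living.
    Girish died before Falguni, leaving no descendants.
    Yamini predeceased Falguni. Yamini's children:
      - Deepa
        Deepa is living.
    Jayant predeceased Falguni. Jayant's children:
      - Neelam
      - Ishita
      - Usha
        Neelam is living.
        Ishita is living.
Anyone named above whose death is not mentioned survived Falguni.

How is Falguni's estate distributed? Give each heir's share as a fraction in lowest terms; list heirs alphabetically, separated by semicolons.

There is no surviving spouse, so the entire estate passes to Falguni's descendants per capita at each generation.
No one at generation 1 (Bhavna, Yamini, Jayant) is living; moving to the next generation.
At generation 2 (Omkar, Hemant, Chetan, Sarita, Deepa, Neelam, Ishita, Usha) there are 8 shares of (1)/8 = 1/8 each.
Living: Omkar, Hemant, Chetan, Deepa, Neelam, Ishita, and Usha — each takes 1/8.
Deceased: Sarita. That 1/8 share is carried to generation 3.
At generation 3 (Tarun, Eshan, Kavita, Rajiv) there are 4 shares of (1/8)/4 = 1/32 each.
Living: Tarun, Eshan, Kavita, and Rajiv — each takes 1/32.

Chetan 1/8; Deepa 1/8; Eshan 1/32; Hemant 1/8; Ishita 1/8; Kavita 1/32; Neelam 1/8; Omkar 1/8; Rajiv 1/32; Tarun 1/32; Usha 1/8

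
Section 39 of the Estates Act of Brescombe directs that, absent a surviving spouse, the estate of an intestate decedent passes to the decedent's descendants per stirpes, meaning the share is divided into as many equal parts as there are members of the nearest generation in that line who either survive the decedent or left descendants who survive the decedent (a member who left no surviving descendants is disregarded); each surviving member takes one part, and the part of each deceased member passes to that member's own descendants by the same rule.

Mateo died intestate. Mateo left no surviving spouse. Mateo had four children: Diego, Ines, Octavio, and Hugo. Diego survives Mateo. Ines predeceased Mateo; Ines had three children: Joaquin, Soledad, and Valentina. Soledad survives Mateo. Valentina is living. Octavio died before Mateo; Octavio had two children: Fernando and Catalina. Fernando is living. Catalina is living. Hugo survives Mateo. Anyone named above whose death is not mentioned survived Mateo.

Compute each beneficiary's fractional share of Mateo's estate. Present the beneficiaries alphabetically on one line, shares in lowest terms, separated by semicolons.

There is no surviving spouse, so the entire estate passes to Mateo's descendants per stirpes.
The estate is divided into 4 equal shares of 1/4 among Diego, Ines, Octavio, Hugo.
Diego is living and takes 1/4.
Ines predeceased; the 1/4 allotted to Ines's branch passes to Ines's issue by representation.
The 1/4 is divided into 3 equal shares of 1/12 among Joaquin, Soledad, Valentina.
Joaquin is living and takes 1/12.
Soledad is living and takes 1/12.
Valentina is living and takes 1/12.
Octavio predeceased; the 1/4 allotted to Octavio's branch passes to Octavio's issue by representation.
The 1/4 is divided into 2 equal shares of 1/8 among Fernando, Catalina.
Fernando is living and takes 1/8.
Catalina is living and takes 1/8.
Hugo is living and takes 1/4.

Catalina 1/8; Diego 1/4; Fernando 1/8; Hugo 1/4; Joaquin 1/12; Soledad 1/12; Valentina 1/12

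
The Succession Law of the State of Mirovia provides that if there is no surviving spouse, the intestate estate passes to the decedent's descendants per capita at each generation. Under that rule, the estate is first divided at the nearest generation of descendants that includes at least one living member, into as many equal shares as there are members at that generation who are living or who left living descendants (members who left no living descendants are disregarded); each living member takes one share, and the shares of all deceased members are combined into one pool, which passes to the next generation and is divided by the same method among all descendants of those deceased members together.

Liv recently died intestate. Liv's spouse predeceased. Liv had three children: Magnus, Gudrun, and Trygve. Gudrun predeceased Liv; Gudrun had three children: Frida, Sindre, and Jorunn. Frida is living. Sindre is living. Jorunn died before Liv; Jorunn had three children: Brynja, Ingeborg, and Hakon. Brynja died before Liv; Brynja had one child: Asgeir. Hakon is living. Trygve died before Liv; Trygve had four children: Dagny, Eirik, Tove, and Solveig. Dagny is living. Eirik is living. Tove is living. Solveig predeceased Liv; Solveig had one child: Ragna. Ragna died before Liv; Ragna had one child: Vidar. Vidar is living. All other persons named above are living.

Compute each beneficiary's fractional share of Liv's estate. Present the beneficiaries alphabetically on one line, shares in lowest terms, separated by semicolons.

There is no surviving spouse, so the entire estate passes to Liv's descendants per capita at each generation.
At generation 1 (Magnus, Gudrun, Trygve) there are 3 shares of (1)/3 = 1/3 each.
Living: Magnus — each takes 1/3.
Deceased: Gudrun and Trygve. Their combined 2/3 is pooled and carried to generation 2.
At generation 2 (Frida, Sindre, Jorunn, Dagny, Eirik, Tove, Solveig) there are 7 shares of (2/3)/7 = 2/21 each.
Living: Frida, Sindre, Dagny, Eirik, and Tove — each takes 2/21.
Deceased: Jorunn and Solveig. Their combined 4/21 is pooled and carried to generation 3.
At generation 3 (Brynja, Ingeborg, Hakon, Ragna) there are 4 shares of (4/21)/4 = 1/21 each.
Living: Ingeborg and Hakon — each takes 1/21.
Deceased: Brynja and Ragna. Their combined 2/21 is pooled and carried to generation 4.
At generation 4 (Asgeir, Vidar) there are 2 shares of (2/21)/2 = 1/21 each.
Living: Asgeir and Vidar — each takes 1/21.

Asgeir 1/21; Dagny 2/21; Eirik 2/21; Frida 2/21; Hakon 1/21; Ingeborg 1/21; Magnus 1/3; Sindre 2/21; Tove 2/21; Vidar 1/21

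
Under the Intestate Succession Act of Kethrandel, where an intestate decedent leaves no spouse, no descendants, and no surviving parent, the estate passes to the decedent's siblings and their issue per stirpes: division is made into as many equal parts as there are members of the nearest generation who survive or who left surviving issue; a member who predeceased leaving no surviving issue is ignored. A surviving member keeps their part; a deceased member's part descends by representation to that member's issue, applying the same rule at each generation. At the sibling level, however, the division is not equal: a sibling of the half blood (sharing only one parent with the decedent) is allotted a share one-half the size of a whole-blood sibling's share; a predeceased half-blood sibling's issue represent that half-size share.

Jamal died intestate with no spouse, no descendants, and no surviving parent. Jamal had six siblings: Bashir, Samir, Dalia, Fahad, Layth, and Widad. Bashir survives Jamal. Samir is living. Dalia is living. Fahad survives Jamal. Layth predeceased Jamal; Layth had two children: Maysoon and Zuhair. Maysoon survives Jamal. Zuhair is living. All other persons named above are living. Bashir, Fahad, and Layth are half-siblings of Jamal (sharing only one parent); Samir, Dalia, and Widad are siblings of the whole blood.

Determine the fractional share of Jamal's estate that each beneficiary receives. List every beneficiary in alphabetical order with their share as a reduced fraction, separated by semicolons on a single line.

No spouse, descendants, or parent survives, so the estate passes to Jamal's siblings per stirpes.
Half-blood siblings count for one-half the weight of whole-blood siblings at the initial division.
Dividing 1 in proportion to weights (total weight 9/2): Bashir (weight 1/2) → 1/9; Samir (weight 1) → 2/9; Dalia (weight 1) → 2/9; Fahad (weight 1/2) → 1/9; Layth (weight 1/2) → 1/9; Widad (weight 1) → 2/9.
Bashir is living and takes 1/9.
Samir is living and takes 2/9.
Dalia is living and takes 2/9.
Fahad is living and takes 1/9.
Layth predeceased; the 1/9 allotted to Layth's branch passes to Layth's issue by representation.
The 1/9 is divided into 2 equal shares of 1/18 among Maysoon, Zuhair.
Maysoon is living and takes 1/18.
Zuhair is living and takes 1/18.
Widad is living and takes 2/9.

Bashir 1/9; Dalia 2/9; Fahad 1/9; Maysoon 1/18; Samir 2/9; Widad 2/9; Zuhair 1/18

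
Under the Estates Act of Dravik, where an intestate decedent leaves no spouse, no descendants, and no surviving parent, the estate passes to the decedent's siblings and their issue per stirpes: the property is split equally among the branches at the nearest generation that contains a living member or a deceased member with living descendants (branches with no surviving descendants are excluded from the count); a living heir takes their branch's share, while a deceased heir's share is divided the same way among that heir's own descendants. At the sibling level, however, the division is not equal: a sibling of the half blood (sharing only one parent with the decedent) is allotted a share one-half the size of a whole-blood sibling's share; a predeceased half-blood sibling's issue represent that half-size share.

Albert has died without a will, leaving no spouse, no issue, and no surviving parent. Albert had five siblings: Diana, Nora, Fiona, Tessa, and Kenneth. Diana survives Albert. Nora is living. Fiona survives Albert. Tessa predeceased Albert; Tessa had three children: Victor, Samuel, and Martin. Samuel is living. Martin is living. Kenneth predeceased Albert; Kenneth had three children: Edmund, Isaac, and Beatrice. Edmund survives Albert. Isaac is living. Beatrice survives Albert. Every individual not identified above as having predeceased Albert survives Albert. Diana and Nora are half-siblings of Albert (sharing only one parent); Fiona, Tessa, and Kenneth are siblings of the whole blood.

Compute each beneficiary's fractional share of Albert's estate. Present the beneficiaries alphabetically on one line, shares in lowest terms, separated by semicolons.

Beatrice 1/12; Diana 1/8; Edmund 1/12; Fiona 1/4; Isaac 1/12; Martin 1/12; Nora 1/8; Samuel 1/12; Victor 1/12

No spouse, descendants, or parent survives, so the estate passes to Albert's siblings per stirpes.
Half-blood siblings count for one-half the weight of whole-blood siblings at the initial division.
Dividing 1 in proportion to weights (total weight 4): Diana (weight 1/2) → 1/8; Nora (weight 1/2) → 1/8; Fiona (weight 1) → 1/4; Tessa (weight 1) → 1/4; Kenneth (weight 1) → 1/4.
Diana is living and takes 1/8.
Nora is living and takes 1/8.
Fiona is living and takes 1/4.
Tessa predeceased; the 1/4 allotted to Tessa's branch passes to Tessa's issue by representation.
The 1/4 is divided into 3 equal shares of 1/12 among Victor, Samuel, Martin.
Victor is living and takes 1/12.
Samuel is living and takes 1/12.
Martin is living and takes 1/12.
Kenneth predeceased; the 1/4 allotted to Kenneth's branch passes to Kenneth's issue by representation.
The 1/4 is divided into 3 equal shares of 1/12 among Edmund, Isaac, Beatrice.
Edmund is living and takes 1/12.
Isaac is living and takes 1/12.
Beatrice is living and takes 1/12.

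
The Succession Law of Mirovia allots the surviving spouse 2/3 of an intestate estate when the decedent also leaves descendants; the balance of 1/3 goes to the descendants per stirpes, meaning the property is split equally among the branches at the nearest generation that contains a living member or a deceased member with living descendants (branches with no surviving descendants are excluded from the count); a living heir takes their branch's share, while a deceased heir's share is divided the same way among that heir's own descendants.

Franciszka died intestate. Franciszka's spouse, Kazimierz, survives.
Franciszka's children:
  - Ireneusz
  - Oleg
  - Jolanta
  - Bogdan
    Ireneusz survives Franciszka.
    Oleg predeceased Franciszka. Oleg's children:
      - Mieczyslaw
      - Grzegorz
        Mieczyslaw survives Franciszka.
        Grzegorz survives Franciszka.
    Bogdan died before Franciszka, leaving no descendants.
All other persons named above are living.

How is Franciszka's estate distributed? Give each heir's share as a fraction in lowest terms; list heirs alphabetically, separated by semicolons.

Grzegorz 1/18; Ireneusz 1/9; Jolanta 1/9; Kazimierz 2/3; Mieczyslaw 1/18

Kazimierz, as surviving spouse, takes 2/3.
The remaining 1/3 passes to Franciszka's descendants per stirpes.
Bogdan left no surviving issue, so that branch lapses and is disregarded.
The 1/3 is divided into 3 equal shares of 1/9 among Ireneusz, Oleg, Jolanta.
Ireneusz is living and takes 1/9.
Oleg predeceased; the 1/9 allotted to Oleg's branch passes to Oleg's issue by representation.
The 1/9 is divided into 2 equal shares of 1/18 among Mieczyslaw, Grzegorz.
Mieczyslaw is living and takes 1/18.
Grzegorz is living and takes 1/18.
Jolanta is living and takes 1/9.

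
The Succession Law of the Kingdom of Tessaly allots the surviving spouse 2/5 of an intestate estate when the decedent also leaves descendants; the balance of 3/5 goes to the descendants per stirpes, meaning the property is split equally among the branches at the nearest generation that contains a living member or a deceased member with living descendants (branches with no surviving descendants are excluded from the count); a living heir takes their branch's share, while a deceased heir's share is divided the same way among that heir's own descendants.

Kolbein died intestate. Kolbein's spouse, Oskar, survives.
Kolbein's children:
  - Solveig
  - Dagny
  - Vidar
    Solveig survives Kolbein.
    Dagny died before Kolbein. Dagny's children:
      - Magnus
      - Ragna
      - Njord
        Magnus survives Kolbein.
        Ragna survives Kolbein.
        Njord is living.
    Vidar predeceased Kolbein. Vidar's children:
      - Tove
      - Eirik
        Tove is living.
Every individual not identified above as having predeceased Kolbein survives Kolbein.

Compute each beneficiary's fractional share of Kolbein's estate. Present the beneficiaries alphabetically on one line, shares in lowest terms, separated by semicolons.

Eirik 1/10; Magnus 1/15; Njord 1/15; Oskar 2/5; Ragna 1/15; Solveig 1/5; Tove 1/10

Oskar, as surviving spouse, takes 2/5.
The remaining 3/5 passes to Kolbein's descendants per stirpes.
The 3/5 is divided into 3 equal shares of 1/5 among Solveig, Dagny, Vidar.
Solveig is living and takes 1/5.
Dagny predeceased; the 1/5 allotted to Dagny's branch passes to Dagny's issue by representation.
The 1/5 is divided into 3 equal shares of 1/15 among Magnus, Ragna, Njord.
Magnus is living and takes 1/15.
Ragna is living and takes 1/15.
Njord is living and takes 1/15.
Vidar predeceased; the 1/5 allotted to Vidar's branch passes to Vidar's issue by representation.
The 1/5 is divided into 2 equal shares of 1/10 among Tove, Eirik.
Tove is living and takes 1/10.
Eirik is living and takes 1/10.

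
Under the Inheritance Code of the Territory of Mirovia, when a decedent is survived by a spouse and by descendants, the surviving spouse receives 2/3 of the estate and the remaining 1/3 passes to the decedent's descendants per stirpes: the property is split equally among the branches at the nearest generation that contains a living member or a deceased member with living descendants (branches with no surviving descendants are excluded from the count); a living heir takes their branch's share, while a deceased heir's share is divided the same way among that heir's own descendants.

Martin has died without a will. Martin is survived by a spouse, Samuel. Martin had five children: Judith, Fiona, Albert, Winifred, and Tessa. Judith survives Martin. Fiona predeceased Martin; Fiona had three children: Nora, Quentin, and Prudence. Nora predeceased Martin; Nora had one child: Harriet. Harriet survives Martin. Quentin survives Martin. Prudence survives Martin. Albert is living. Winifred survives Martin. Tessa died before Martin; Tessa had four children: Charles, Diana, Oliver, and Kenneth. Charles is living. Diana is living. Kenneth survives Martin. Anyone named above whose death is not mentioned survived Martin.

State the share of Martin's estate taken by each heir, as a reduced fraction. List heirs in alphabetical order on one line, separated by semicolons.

Samuel, as surviving spouse, takes 2/3.
The remaining 1/3 passes to Martin's descendants per stirpes.
The 1/3 is divided into 5 equal shares of 1/15 among Judith, Fiona, Albert, Winifred, Tessa.
Judith is living and takes 1/15.
Fiona predeceased; the 1/15 allotted to Fiona's branch passes to Fiona's issue by representation.
The 1/15 is divided into 3 equal shares of 1/45 among Nora, Quentin, Prudence.
Nora predeceased; the 1/45 allotted to Nora's branch passes to Nora's issue by representation.
Harriet is the sole taker at this level and receives the full 1/45.
Quentin is living and takes 1/45.
Prudence is living and takes 1/45.
Albert is living and takes 1/15.
Winifred is living and takes 1/15.
Tessa predeceased; the 1/15 allotted to Tessa's branch passes to Tessa's issue by representation.
The 1/15 is divided into 4 equal shares of 1/60 among Charles, Diana, Oliver, Kenneth.
Charles is living and takes 1/60.
Diana is living and takes 1/60.
Oliver is living and takes 1/60.
Kenneth is living and takes 1/60.

Albert 1/15; Charles 1/60; Diana 1/60; Harriet 1/45; Judith 1/15; Kenneth 1/60; Oliver 1/60; Prudence 1/45; Quentin 1/45; Samuel 2/3; Winifred 1/15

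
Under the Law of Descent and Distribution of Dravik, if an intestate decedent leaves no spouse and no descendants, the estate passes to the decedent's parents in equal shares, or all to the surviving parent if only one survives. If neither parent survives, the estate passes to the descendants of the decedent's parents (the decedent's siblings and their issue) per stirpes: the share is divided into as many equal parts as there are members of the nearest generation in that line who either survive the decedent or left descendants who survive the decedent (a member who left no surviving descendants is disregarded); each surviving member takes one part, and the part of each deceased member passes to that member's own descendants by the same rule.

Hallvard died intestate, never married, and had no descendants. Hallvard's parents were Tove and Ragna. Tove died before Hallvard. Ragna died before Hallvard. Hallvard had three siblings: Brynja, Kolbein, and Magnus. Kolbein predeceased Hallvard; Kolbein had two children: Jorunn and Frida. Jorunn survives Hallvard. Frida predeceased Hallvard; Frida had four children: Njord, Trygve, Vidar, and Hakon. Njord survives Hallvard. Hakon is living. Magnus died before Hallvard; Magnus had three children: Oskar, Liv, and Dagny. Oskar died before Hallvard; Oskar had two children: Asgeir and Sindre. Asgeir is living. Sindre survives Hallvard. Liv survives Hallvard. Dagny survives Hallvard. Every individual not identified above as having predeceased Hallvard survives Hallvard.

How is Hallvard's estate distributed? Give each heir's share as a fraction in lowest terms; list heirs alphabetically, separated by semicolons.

Neither parent survives and there are no descendants, so the estate passes to Hallvard's siblings and their issue per stirpes.
The estate is divided into 3 equal shares of 1/3 among Brynja, Kolbein, Magnus.
Brynja is living and takes 1/3.
Kolbein predeceased; the 1/3 allotted to Kolbein's branch passes to Kolbein's issue by representation.
The 1/3 is divided into 2 equal shares of 1/6 among Jorunn, Frida.
Jorunn is living and takes 1/6.
Frida predeceased; the 1/6 allotted to Frida's branch passes to Frida's issue by representation.
The 1/6 is divided into 4 equal shares of 1/24 among Njord, Trygve, Vidar, Hakon.
Njord is living and takes 1/24.
Trygve is living and takes 1/24.
Vidar is living and takes 1/24.
Hakon is living and takes 1/24.
Magnus predeceased; the 1/3 allotted to Magnus's branch passes to Magnus's issue by representation.
The 1/3 is divided into 3 equal shares of 1/9 among Oskar, Liv, Dagny.
Oskar predeceased; the 1/9 allotted to Oskar's branch passes to Oskar's issue by representation.
The 1/9 is divided into 2 equal shares of 1/18 among Asgeir, Sindre.
Asgeir is living and takes 1/18.
Sindre is living and takes 1/18.
Liv is living and takes 1/9.
Dagny is living and takes 1/9.

Asgeir 1/18; Brynja 1/3; Dagny 1/9; Hakon 1/24; Jorunn 1/6; Liv 1/9; Njord 1/24; Sindre 1/18; Trygve 1/24; Vidar 1/24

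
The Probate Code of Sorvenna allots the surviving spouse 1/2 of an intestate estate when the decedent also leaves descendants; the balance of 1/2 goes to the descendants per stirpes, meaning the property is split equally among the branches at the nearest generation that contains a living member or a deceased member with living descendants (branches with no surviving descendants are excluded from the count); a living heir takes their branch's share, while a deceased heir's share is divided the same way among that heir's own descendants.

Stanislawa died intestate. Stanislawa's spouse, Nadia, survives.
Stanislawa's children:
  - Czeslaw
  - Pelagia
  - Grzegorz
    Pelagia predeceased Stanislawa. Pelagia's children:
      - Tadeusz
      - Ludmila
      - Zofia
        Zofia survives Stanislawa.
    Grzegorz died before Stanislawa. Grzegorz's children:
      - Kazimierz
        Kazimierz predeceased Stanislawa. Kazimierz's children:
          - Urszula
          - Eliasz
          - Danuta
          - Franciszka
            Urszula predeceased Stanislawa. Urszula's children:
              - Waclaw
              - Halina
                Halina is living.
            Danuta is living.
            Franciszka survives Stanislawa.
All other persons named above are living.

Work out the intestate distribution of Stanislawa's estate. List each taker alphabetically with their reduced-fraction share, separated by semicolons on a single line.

Czeslaw 1/6; Danuta 1/24; Eliasz 1/24; Franciszka 1/24; Halina 1/48; Ludmila 1/18; Nadia 1/2; Tadeusz 1/18; Waclaw 1/48; Zofia 1/18

Nadia, as surviving spouse, takes 1/2.
The remaining 1/2 passes to Stanislawa's descendants per stirpes.
The 1/2 is divided into 3 equal shares of 1/6 among Czeslaw, Pelagia, Grzegorz.
Czeslaw is living and takes 1/6.
Pelagia predeceased; the 1/6 allotted to Pelagia's branch passes to Pelagia's issue by representation.
The 1/6 is divided into 3 equal shares of 1/18 among Tadeusz, Ludmila, Zofia.
Tadeusz is living and takes 1/18.
Ludmila is living and takes 1/18.
Zofia is living and takes 1/18.
Grzegorz predeceased; the 1/6 allotted to Grzegorz's branch passes to Grzegorz's issue by representation.
Kazimierz's line is the sole branch at this level, so the full 1/6 passes to Kazimierz's issue by representation.
The 1/6 is divided into 4 equal shares of 1/24 among Urszula, Eliasz, Danuta, Franciszka.
Urszula predeceased; the 1/24 allotted to Urszula's branch passes to Urszula's issue by representation.
The 1/24 is divided into 2 equal shares of 1/48 among Waclaw, Halina.
Waclaw is living and takes 1/48.
Halina is living and takes 1/48.
Eliasz is living and takes 1/24.
Danuta is living and takes 1/24.
Franciszka is living and takes 1/24.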